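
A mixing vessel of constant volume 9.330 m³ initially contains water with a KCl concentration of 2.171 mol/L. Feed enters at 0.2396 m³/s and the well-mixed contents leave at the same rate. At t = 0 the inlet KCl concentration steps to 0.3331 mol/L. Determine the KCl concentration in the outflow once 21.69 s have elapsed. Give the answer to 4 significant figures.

Mass balance on the solute (V constant): V dC/dt = Q(C_in − C).
Rewrite as dC/dt + C/τ = C_in/τ, τ = V/Q = 38.9399 s.
Solution: C(t) = C_in + (C₀ − C_in) e^(−t/τ).
C(21.69) = 0.3331 + (2.171 − 0.3331)·e^(−21.69/38.9399) = 0.3331 + (1.83790)·0.572918 = 1.38607 mol/L.

1.386 mol/L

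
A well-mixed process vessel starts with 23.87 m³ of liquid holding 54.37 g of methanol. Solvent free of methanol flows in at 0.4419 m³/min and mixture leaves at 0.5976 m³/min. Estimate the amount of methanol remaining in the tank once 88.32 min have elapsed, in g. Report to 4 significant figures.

2.017 g

Total volume: dV/dt = Q_in − Q_out = -0.155700 m³/min, so V(t) = 23.87 − 0.155700 t and V(88.32) = 10.1186 m³.
Species balance (pure solvent in): dm/dt = −Q_out · m/V(t).
dm/m = −Q_out dt/(V₀ − 0.155700 t); integrating gives ln(m/m₀) = −(Q_out/(Q_in−Q_out)) ln(V/V₀).
m = m₀ (V₀/V)^(Q_out/(Q_in−Q_out)) = 54.37 × (23.87/10.1186)^(-3.83815) = 2.01722 g.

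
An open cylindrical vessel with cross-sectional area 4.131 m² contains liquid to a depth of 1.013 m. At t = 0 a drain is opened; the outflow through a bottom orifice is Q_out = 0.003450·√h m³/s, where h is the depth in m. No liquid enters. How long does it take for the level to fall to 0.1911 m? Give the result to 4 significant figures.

1363 s

With no inflow, A dh/dt = −0.003450 √h.
This is separable: 2 d(√h)/dt = −0.003450/A, so √h = √h₀ − (0.003450/(2A)) t.
t = 2A(√h₀ − √h)/0.003450 = 2·4.131·(√1.013 − √0.1911)/0.003450
  = 8.26200 × (1.00648 − 0.437150) / 0.003450 = 1363.42 s.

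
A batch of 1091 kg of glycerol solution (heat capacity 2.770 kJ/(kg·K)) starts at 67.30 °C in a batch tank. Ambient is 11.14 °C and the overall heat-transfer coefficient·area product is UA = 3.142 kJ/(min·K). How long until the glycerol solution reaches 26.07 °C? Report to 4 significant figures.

M c_p dT/dt = −UA(T − T_amb).
τ = M c_p/UA = 961.830 min; T_ss = T_amb = 11.1400 °C.
T(t) = T_ss + (T₀ − T_ss)e^(−t/τ); set T = 26.07:
t = −τ ln[(T − T_ss)/(T₀ − T_ss)] = −961.830 · ln(0.265848) = 1274.26 min.

1274 min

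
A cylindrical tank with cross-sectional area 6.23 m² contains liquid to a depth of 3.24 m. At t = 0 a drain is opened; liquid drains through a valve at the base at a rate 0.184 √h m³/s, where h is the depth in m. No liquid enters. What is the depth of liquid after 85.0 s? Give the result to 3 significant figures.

0.297 m

With no inflow, A dh/dt = −0.184 √h.
Separate and integrate: 2(√h − √h₀) = −(0.184/A) t.
√h = √3.24 − 0.184·85.0/(2·6.23) = 1.8000 − 1.2552 = 0.54478.
h = 0.54478² = 0.29679 m.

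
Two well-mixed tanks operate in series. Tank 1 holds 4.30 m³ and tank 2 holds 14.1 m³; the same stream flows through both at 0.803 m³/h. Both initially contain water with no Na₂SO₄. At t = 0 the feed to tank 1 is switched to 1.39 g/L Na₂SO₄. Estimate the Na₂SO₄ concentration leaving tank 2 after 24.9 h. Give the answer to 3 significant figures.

Species balance on tank i: dCᵢ/dt = (Cᵢ₋₁ − Cᵢ)/τᵢ with τᵢ = Vᵢ/Q.
τ₁ = 4.30/0.803 = 5.3549 h; τ₂ = 14.1/0.803 = 17.559 h.
Solving the cascade with C₁(0)=C₂(0)=0 gives C₂(t) = C_in[1 − (τ₁ e^(−t/τ₁) − τ₂ e^(−t/τ₂))/(τ₁ − τ₂)].
At t = 24.9: e^(−t/τ₁) = 0.0095623, e^(−t/τ₂) = 0.24218.
C₂ = 1.39·[1 − (5.3549·0.0095623 − 17.559·0.24218)/(-12.204)] = 1.39·0.65575 = 0.91149 g/L.

0.911 g/L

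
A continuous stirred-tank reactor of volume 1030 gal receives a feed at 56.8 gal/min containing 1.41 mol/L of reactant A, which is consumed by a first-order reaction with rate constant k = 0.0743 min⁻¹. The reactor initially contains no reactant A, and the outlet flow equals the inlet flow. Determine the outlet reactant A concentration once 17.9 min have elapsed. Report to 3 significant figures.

V dC/dt = Q(C_in − C) − k V C.
This is linear with rate a = Q/V + k = 0.12945 min⁻¹.
C_ss = Q C_in/(Q + kV) = 0.60068 mol/L; C(t) = C_ss + (C₀ − C_ss) e^(−a t).
C(17.9) = 0.60068 + (-0.60068)·e^(−0.12945·17.9) = 0.60068 + (-0.60068)·0.098561 = 0.54148 mol/L.

0.541 mol/L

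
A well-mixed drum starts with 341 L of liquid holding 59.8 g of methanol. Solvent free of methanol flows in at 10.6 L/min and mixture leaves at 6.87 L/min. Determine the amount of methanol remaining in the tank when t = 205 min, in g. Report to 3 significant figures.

6.85 g

Total volume: dV/dt = Q_in − Q_out = 3.7300 L/min, so V(t) = 341 + 3.7300 t and V(205) = 1105.6 L.
Species balance (pure solvent in): dm/dt = −Q_out · m/V(t).
dm/m = −Q_out dt/(V₀ + 3.7300 t); integrating gives ln(m/m₀) = −(Q_out/(Q_in−Q_out)) ln(V/V₀).
m = m₀ (V₀/V)^(Q_out/(Q_in−Q_out)) = 59.8 × (341/1105.6)^(1.8418) = 6.8514 g.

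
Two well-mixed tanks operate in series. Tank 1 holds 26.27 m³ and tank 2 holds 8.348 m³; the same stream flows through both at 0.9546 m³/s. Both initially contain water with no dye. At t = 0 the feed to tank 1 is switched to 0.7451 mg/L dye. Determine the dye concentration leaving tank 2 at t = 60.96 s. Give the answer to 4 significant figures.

Species balance on tank i: dCᵢ/dt = (Cᵢ₋₁ − Cᵢ)/τᵢ with τᵢ = Vᵢ/Q.
τ₁ = 26.27/0.9546 = 27.5194 s; τ₂ = 8.348/0.9546 = 8.74502 s.
Tank 1: C₁ = C_in(1 − e^(−t/τ₁)). Tank 2 (τ₁ ≠ τ₂): C₂ = C_in[1 − (τ₁ e^(−t/τ₁) − τ₂ e^(−t/τ₂))/(τ₁ − τ₂)].
At t = 60.96: e^(−t/τ₁) = 0.109135, e^(−t/τ₂) = 0.000938882.
C₂ = 0.7451·[1 − (27.5194·0.109135 − 8.74502·0.000938882)/(18.7744)] = 0.7451·0.840467 = 0.626232 mg/L.

0.6262 mg/L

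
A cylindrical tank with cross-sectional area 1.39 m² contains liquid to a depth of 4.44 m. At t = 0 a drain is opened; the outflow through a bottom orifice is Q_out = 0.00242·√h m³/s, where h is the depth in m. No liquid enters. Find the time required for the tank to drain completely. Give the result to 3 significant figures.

2420 s

With no inflow, A dh/dt = −0.00242 √h.
Separate and integrate: 2(√h − √h₀) = −(0.00242/A) t.
Set h = 0: 2√h₀ = (0.00242/A) t_empty ⇒ t_empty = 2A√h₀/0.00242.
t_empty = 2·1.39·√4.44/0.00242 = 2.7800·2.1071/0.00242 = 2420.6 s.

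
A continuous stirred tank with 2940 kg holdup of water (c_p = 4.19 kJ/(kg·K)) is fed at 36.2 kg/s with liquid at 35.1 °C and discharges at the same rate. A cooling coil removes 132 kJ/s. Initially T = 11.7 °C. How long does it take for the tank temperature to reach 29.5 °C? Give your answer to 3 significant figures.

127 s

M c_p dT/dt = ṁ c_p (T_in − T) − Q̇.
τ = M/ṁ = 81.215 s; T_ss = T_in − Q̇/(ṁ c_p) = 34.230 °C.
T(t) = T_ss + (T₀ − T_ss) e^(−t/τ). Set T = 29.5:
e^(−t/τ) = (29.5 − 34.230)/(11.7 − 34.230) = 0.20993
t = −81.215 · ln(0.20993) = 126.77 s.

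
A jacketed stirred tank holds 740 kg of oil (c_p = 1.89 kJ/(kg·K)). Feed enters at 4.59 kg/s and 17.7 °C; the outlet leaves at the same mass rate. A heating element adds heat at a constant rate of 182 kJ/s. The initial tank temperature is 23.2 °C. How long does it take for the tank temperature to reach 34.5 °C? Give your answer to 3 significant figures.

211 s

Unsteady energy balance on the tank contents: M c_p dT/dt = ṁ c_p (T_in − T) + 182.
τ = M/ṁ = 161.22 s; T_ss = T_in + Q̇/(ṁ c_p) = 38.680 °C.
T(t) = T_ss + (T₀ − T_ss) e^(−t/τ). Set T = 34.5:
e^(−t/τ) = (34.5 − 38.680)/(23.2 − 38.680) = 0.27001
t = −161.22 · ln(0.27001) = 211.09 s.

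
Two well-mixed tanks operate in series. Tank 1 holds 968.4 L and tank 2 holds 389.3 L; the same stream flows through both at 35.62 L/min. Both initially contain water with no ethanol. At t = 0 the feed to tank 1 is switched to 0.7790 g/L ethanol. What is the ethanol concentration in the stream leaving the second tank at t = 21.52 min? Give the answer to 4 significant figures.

Species balance on tank i: dCᵢ/dt = (Cᵢ₋₁ − Cᵢ)/τᵢ with τᵢ = Vᵢ/Q.
τ₁ = 968.4/35.62 = 27.1870 min; τ₂ = 389.3/35.62 = 10.9293 min.
Solving the cascade with C₁(0)=C₂(0)=0 gives C₂(t) = C_in[1 − (τ₁ e^(−t/τ₁) − τ₂ e^(−t/τ₂))/(τ₁ − τ₂)].
At t = 21.52: e^(−t/τ₁) = 0.453139, e^(−t/τ₂) = 0.139593.
C₂ = 0.7790·[1 − (27.1870·0.453139 − 10.9293·0.139593)/(16.2577)] = 0.7790·0.336079 = 0.261805 g/L.

0.2618 g/L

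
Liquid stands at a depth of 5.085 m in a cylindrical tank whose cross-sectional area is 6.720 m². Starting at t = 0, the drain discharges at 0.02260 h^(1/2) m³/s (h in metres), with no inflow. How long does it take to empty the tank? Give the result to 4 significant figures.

A dh/dt = −Q_out = −0.02260 √h.
This is separable: 2 d(√h)/dt = −0.02260/A, so √h = √h₀ − (0.02260/(2A)) t.
Tank is empty when √h = 0: t_empty = 2A√h₀/0.02260.
t_empty = 2·6.720·√5.085/0.02260 = 13.4400·2.25499/0.02260 = 1341.02 s.

1341 s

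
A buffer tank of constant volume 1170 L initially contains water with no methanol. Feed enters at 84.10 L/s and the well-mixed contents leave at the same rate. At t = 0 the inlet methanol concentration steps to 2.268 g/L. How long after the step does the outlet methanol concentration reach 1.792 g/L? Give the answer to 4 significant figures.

Transient balance on the dissolved component: V dC/dt = Q(C_in − C), so τ = V/Q = 13.9120 s.
C(t) = C_in + (C₀ − C_in) e^(−t/τ). Set C = 1.792 and solve for t:
e^(−t/τ) = (C − C_in)/(C₀ − C_in) = (1.792 − 2.268)/(0 − 2.268) = 0.209877
t = −τ ln(…) = 13.9120 × 1.56124 = 21.7199 s.

21.72 s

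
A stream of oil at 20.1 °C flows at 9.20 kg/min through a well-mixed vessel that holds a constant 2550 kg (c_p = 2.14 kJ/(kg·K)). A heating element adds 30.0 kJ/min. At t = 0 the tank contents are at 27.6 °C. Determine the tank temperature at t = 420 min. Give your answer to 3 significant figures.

22.9 °C

M c_p dT/dt = ṁ c_p (T_in − T) + Q̇.
Rearrange: dT/dt = (T_ss − T)/τ with τ = M/ṁ = 277.17 min and T_ss = T_in + Q̇/(ṁ c_p) = 21.624 °C.
This is linear first-order; T(t) = T_ss + (T₀ − T_ss) e^(−t/τ).
T(420) = 21.624 + (5.9762)·e^(−420/277.17) = 21.624 + (5.9762)·0.21974 = 22.937 °C.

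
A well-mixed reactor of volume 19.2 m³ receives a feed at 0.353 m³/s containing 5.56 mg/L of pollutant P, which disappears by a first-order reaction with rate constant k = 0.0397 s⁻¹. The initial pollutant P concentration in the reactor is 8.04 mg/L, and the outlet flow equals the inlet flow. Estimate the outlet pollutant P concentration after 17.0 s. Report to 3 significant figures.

4.10 mg/L

Species balance: V dC/dt = Q C_in − Q C − k V C.
dC/dt = (Q/V) C_in − (Q/V + k) C; effective rate a = Q/V + k = 0.018385 + 0.0397 = 0.058085 s⁻¹.
C_ss = Q C_in/(Q + kV) = 1.7599 mg/L; C(t) = C_ss + (C₀ − C_ss) e^(−a t).
C(17.0) = 1.7599 + (6.2801)·e^(−0.058085·17.0) = 1.7599 + (6.2801)·0.37252 = 4.0994 mg/L.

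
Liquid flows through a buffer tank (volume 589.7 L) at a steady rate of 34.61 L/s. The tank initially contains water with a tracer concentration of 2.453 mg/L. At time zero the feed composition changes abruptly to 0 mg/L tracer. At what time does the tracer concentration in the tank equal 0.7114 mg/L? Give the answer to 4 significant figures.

Species balance: V dC/dt = Q(C_in − C) ⇒ τ = V/Q = 17.0384 s.
C(t) = C_in + (C₀ − C_in) e^(−t/τ). Set C = 0.7114 and solve for t:
e^(−t/τ) = (C − C_in)/(C₀ − C_in) = (0.7114 − 0)/(2.453 − 0) = 0.290012
t = −τ ln(…) = 17.0384 × 1.23783 = 21.0907 s.

21.09 s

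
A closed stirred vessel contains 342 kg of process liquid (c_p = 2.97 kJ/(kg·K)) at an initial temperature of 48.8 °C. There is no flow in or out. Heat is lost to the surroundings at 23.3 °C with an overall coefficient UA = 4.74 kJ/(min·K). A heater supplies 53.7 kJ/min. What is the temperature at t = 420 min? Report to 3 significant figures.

Lumped-capacitance energy balance: M c_p dT/dt = UA(T_amb − T) + Q̇.
dT/dt = (T_ss − T)/τ with T_ss = T_amb + Q̇/UA = 23.3 + 53.7/4.74 = 34.629 °C, τ = M c_p/UA = 342·2.97/4.74 = 214.29 min.
Integrating: T(t) = T_ss + (T₀ − T_ss) e^(−t/τ).
T(420) = 34.629 + (14.171)·0.14087 = 36.625 °C.

36.6 °C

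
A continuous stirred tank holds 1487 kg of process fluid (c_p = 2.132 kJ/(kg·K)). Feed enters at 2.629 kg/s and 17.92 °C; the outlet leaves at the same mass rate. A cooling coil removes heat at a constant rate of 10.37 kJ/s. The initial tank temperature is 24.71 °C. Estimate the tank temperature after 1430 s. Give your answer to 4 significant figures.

M c_p dT/dt = ṁ c_p (T_in − T) − Q̇.
Rearrange: dT/dt = (T_ss − T)/τ with τ = M/ṁ = 565.614 s and T_ss = T_in − Q̇/(ṁ c_p) = 16.0699 °C.
This is linear first-order; T(t) = T_ss + (T₀ − T_ss) e^(−t/τ).
T(1430) = 16.0699 + (8.64012)·e^(−1430/565.614) = 16.0699 + (8.64012)·0.0798006 = 16.7594 °C.

16.76 °C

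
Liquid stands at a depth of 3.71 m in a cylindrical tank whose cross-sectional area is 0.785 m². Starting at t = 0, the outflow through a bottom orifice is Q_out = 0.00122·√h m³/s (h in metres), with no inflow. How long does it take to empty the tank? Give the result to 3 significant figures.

With no inflow, A dh/dt = −0.00122 √h.
This is separable: 2 d(√h)/dt = −0.00122/A, so √h = √h₀ − (0.00122/(2A)) t.
Tank is empty when √h = 0: t_empty = 2A√h₀/0.00122.
t_empty = 2·0.785·√3.71/0.00122 = 1.5700·1.9261/0.00122 = 2478.7 s.

2480 s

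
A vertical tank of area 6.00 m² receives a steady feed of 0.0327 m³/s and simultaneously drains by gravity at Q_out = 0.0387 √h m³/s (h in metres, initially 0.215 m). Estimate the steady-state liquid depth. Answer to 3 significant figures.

0.714 m

A dh/dt = Q_in − 0.0387 √h. Steady state requires inflow = outflow:
Q_in = 0.0387 √h_ss ⇒ √h_ss = 0.0327/0.0387 = 0.84496.
h_ss = 0.84496² = 0.71396 m. (Since h₀ = 0.215 m < h_ss, the level will rise toward this value.)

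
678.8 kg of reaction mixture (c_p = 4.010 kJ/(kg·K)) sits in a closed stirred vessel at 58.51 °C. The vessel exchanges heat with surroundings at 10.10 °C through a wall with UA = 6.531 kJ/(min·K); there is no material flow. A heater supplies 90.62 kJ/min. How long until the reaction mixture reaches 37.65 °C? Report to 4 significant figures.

M c_p dT/dt = −UA(T − T_amb) + Q̇.
τ = M c_p/UA = 416.780 min; T_ss = T_amb + Q̇/UA = 10.10 + 90.62/6.531 = 23.9754 °C.
T(t) = T_ss + (T₀ − T_ss)e^(−t/τ); set T = 37.65:
t = −τ ln[(T − T_ss)/(T₀ − T_ss)] = −416.780 · ln(0.395969) = 386.113 min.

386.1 min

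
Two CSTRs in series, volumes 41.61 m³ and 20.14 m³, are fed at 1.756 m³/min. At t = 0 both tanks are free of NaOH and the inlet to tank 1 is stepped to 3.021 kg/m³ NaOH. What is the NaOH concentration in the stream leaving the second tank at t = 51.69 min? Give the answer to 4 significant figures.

Time constants: τᵢ = Vᵢ/Q for each well-mixed tank.
τ₁ = 41.61/1.756 = 23.6959 min; τ₂ = 20.14/1.756 = 11.4692 min.
Tank 1: C₁ = C_in(1 − e^(−t/τ₁)). Tank 2 (τ₁ ≠ τ₂): C₂ = C_in[1 − (τ₁ e^(−t/τ₁) − τ₂ e^(−t/τ₂))/(τ₁ − τ₂)].
At t = 51.69: e^(−t/τ₁) = 0.112885, e^(−t/τ₂) = 0.0110333.
C₂ = 3.021·[1 − (23.6959·0.112885 − 11.4692·0.0110333)/(12.2267)] = 3.021·0.791574 = 2.39134 kg/m³.

2.391 kg/m³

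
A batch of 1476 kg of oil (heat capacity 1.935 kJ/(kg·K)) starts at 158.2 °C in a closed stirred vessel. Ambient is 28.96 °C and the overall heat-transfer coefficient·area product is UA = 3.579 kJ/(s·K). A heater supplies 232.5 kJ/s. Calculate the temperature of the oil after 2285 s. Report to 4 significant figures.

Lumped-capacitance energy balance: M c_p dT/dt = UA(T_amb − T) + Q̇.
dT/dt = (T_ss − T)/τ with T_ss = T_amb + Q̇/UA = 28.96 + 232.5/3.579 = 93.9223 °C, τ = M c_p/UA = 1476·1.935/3.579 = 798.005 s.
Integrating: T(t) = T_ss + (T₀ − T_ss) e^(−t/τ).
T(2285) = 93.9223 + (64.2777)·0.0570749 = 97.5909 °C.

97.59 °C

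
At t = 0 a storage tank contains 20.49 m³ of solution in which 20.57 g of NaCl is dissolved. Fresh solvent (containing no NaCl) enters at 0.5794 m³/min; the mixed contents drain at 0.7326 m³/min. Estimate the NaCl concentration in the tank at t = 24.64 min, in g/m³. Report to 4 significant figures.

0.4648 g/m³

Total volume: dV/dt = Q_in − Q_out = -0.153200 m³/min, so V(t) = 20.49 − 0.153200 t and V(24.64) = 16.7152 m³.
Solute balance: dm/dt = 0 − Q_out C = −Q_out m/V(t).
dm/m = −Q_out dt/(V₀ − 0.153200 t); integrating gives ln(m/m₀) = −(Q_out/(Q_in−Q_out)) ln(V/V₀).
m = m₀ (V₀/V)^(Q_out/(Q_in−Q_out)) = 20.57 × (20.49/16.7152)^(-4.78198) = 7.76883 g.
C = m/V = 7.76883/16.7152 = 0.464778 g/m³.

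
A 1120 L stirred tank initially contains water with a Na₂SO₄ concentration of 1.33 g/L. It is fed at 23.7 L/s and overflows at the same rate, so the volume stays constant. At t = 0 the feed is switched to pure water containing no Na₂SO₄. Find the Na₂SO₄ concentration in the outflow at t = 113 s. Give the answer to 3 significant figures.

Mass balance on the solute (V constant): V dC/dt = Q(C_in − C).
Time constant τ = V/Q = 1120/23.7 = 47.257 s.
Integrating: C(t) = C_in + (C₀ − C_in) e^(−t/τ).
C(113) = 0 + (1.33 − 0)·e^(−113/47.257) = 0 + (1.3300)·0.091523 = 0.12173 g/L.

0.122 g/L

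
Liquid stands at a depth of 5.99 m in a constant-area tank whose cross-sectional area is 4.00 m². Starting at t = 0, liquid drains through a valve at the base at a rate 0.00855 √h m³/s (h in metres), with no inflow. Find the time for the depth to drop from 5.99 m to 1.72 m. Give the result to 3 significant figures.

With no inflow, A dh/dt = −0.00855 √h.
Separate and integrate: 2(√h − √h₀) = −(0.00855/A) t.
t = 2A(√h₀ − √h)/0.00855 = 2·4.00·(√5.99 − √1.72)/0.00855
  = 8.0000 × (2.4474 − 1.3115) / 0.00855 = 1062.9 s.

1060 s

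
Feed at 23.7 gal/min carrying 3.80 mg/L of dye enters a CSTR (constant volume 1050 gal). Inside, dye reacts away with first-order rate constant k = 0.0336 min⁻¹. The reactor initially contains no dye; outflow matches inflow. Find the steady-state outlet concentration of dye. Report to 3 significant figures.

1.53 mg/L

V dC/dt = Q(C_in − C) − k V C.
Steady state (dC/dt = 0): C_ss = Q C_in/(Q + kV) = C_in/(1 + kV/Q).
C_ss = 23.7·3.80/(23.7 + 0.0336·1050) = 90.060/58.980 = 1.5270 mg/L.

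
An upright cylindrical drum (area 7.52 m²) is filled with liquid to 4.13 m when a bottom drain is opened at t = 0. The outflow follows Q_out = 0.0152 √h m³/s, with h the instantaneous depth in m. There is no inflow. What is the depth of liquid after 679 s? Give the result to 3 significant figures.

1.81 m

A dh/dt = −Q_out = −0.0152 √h.
This is separable: 2 d(√h)/dt = −0.0152/A, so √h = √h₀ − (0.0152/(2A)) t.
√h = √4.13 − 0.0152·679/(2·7.52) = 2.0322 − 0.68622 = 1.3460.
h = 1.3460² = 1.8118 m.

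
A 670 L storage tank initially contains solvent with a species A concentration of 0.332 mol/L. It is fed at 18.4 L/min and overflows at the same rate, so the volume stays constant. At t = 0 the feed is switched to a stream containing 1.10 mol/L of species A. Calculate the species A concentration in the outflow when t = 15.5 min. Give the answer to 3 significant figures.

Species balance on the tank: V dC/dt = Q(C_in − C).
Time constant τ = V/Q = 670/18.4 = 36.413 min.
This is linear first-order; C(t) = C_in + (C₀ − C_in) e^(−t/τ).
C(15.5) = 1.10 + (0.332 − 1.10)·e^(−15.5/36.413) = 1.10 + (-0.76800)·0.65333 = 0.59824 mol/L.

0.598 mol/L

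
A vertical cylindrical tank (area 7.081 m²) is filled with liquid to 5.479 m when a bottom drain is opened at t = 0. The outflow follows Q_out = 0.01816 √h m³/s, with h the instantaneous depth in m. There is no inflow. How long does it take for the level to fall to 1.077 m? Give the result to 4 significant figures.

Unsteady balance on liquid volume: A dh/dt = −0.01816 √h.
This is separable: 2 d(√h)/dt = −0.01816/A, so √h = √h₀ − (0.01816/(2A)) t.
t = 2A(√h₀ − √h)/0.01816 = 2·7.081·(√5.479 − √1.077)/0.01816
  = 14.1620 × (2.34073 − 1.03779) / 0.01816 = 1016.09 s.

1016 s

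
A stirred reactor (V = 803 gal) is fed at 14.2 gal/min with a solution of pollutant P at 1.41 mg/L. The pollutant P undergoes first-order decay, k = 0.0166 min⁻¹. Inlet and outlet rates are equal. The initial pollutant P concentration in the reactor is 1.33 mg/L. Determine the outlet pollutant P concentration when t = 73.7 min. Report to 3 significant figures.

0.775 mg/L

Species balance: V dC/dt = Q C_in − Q C − k V C.
This is linear with rate a = Q/V + k = 0.034284 min⁻¹.
C_ss = Q C_in/(Q + kV) = 0.72728 mg/L; C(t) = C_ss + (C₀ − C_ss) e^(−a t).
C(73.7) = 0.72728 + (0.60272)·e^(−0.034284·73.7) = 0.72728 + (0.60272)·0.079922 = 0.77545 mg/L.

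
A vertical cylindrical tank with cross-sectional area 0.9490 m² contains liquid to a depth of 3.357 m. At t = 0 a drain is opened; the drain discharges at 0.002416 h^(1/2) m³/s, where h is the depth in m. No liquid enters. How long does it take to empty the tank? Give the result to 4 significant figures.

With no inflow, A dh/dt = −0.002416 √h.
This is separable: 2 d(√h)/dt = −0.002416/A, so √h = √h₀ − (0.002416/(2A)) t.
Set h = 0: 2√h₀ = (0.002416/A) t_empty ⇒ t_empty = 2A√h₀/0.002416.
t_empty = 2·0.9490·√3.357/0.002416 = 1.89800·1.83221/0.002416 = 1439.38 s.

1439 s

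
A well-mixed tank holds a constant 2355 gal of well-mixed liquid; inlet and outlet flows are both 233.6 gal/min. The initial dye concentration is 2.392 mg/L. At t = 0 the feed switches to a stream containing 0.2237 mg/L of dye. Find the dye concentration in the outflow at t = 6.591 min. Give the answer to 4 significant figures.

1.351 mg/L

Unsteady species balance (constant V, well mixed): V dC/dt = Q(C_in − C).
So dC/dt = (C_in − C)/τ with τ = V/Q = 2355/233.6 = 10.0813 min.
Solution: C(t) = C_in + (C₀ − C_in) e^(−t/τ).
C(6.591) = 0.2237 + (2.392 − 0.2237)·e^(−6.591/10.0813) = 0.2237 + (2.16830)·0.520075 = 1.35138 mg/L.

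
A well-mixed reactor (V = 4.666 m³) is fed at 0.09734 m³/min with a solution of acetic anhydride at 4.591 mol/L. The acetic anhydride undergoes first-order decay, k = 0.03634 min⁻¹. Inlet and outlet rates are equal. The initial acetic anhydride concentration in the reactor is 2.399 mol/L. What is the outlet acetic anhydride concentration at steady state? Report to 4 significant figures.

1.674 mol/L

Accumulation = in − out − consumed: V dC/dt = Q C_in − Q C − k V C.
Steady state (dC/dt = 0): C_ss = Q C_in/(Q + kV) = C_in/(1 + kV/Q).
C_ss = 0.09734·4.591/(0.09734 + 0.03634·4.666) = 0.446888/0.266902 = 1.67435 mol/L.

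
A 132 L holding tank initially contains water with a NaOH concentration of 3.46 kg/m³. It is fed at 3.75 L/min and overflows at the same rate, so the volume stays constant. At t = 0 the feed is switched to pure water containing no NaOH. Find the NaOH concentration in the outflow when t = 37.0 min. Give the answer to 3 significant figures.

1.21 kg/m³

Unsteady species balance (constant V, well mixed): V dC/dt = Q(C_in − C).
So dC/dt = (C_in − C)/τ with τ = V/Q = 132/3.75 = 35.200 min.
Solution: C(t) = C_in + (C₀ − C_in) e^(−t/τ).
C(37.0) = 0 + (3.46 − 0)·e^(−37.0/35.200) = 0 + (3.4600)·0.34954 = 1.2094 kg/m³.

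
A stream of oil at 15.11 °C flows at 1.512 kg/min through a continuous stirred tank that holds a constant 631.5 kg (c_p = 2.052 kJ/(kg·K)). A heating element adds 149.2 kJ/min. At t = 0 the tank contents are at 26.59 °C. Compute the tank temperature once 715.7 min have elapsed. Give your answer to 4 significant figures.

M c_p dT/dt = ṁ c_p (T_in − T) + Q̇.
Rearrange: dT/dt = (T_ss − T)/τ with τ = M/ṁ = 417.659 min and T_ss = T_in + Q̇/(ṁ c_p) = 63.1983 °C.
Solution: T(t) = T_ss + (T₀ − T_ss) e^(−t/τ).
T(715.7) = 63.1983 + (-36.6083)·e^(−715.7/417.659) = 63.1983 + (-36.6083)·0.180216 = 56.6009 °C.

56.60 °C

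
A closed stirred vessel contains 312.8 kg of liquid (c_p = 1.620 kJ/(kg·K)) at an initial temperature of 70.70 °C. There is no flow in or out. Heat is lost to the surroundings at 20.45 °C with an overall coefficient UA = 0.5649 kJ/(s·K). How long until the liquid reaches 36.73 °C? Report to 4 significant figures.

1011 s

Energy balance: M c_p dT/dt = −UA(T − T_amb).
τ = M c_p/UA = 897.037 s; T_ss = T_amb = 20.4500 °C.
T(t) = T_ss + (T₀ − T_ss)e^(−t/τ); set T = 36.73:
t = −τ ln[(T − T_ss)/(T₀ − T_ss)] = −897.037 · ln(0.323980) = 1011.03 s.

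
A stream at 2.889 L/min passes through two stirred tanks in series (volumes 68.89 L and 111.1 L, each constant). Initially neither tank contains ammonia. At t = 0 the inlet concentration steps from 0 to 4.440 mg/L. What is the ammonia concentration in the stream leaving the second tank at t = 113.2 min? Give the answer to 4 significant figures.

3.887 mg/L

Species balance on tank i: dCᵢ/dt = (Cᵢ₋₁ − Cᵢ)/τᵢ with τᵢ = Vᵢ/Q.
τ₁ = 68.89/2.889 = 23.8456 min; τ₂ = 111.1/2.889 = 38.4562 min.
Solving the cascade with C₁(0)=C₂(0)=0 gives C₂(t) = C_in[1 − (τ₁ e^(−t/τ₁) − τ₂ e^(−t/τ₂))/(τ₁ − τ₂)].
At t = 113.2: e^(−t/τ₁) = 0.00867593, e^(−t/τ₂) = 0.0526754.
C₂ = 4.440·[1 − (23.8456·0.00867593 − 38.4562·0.0526754)/(-14.6106)] = 4.440·0.875514 = 3.88728 mg/L.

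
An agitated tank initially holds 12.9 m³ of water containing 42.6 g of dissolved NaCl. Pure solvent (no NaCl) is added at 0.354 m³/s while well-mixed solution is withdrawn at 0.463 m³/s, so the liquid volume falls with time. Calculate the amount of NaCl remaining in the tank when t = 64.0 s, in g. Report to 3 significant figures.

1.56 g

Total volume: dV/dt = Q_in − Q_out = -0.10900 m³/s, so V(t) = 12.9 − 0.10900 t and V(64.0) = 5.9240 m³.
No NaCl enters, so dm/dt = −Q_out · (m/V).
dm/m = −Q_out dt/(V₀ − 0.10900 t); integrating gives ln(m/m₀) = −(Q_out/(Q_in−Q_out)) ln(V/V₀).
m = m₀ (V₀/V)^(Q_out/(Q_in−Q_out)) = 42.6 × (12.9/5.9240)^(-4.2477) = 1.5624 g.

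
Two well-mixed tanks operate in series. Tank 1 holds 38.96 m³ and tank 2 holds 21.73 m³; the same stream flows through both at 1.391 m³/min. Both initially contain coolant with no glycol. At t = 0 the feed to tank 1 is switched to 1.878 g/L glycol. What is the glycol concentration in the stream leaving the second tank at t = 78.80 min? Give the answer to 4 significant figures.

Species balance on tank i: dCᵢ/dt = (Cᵢ₋₁ − Cᵢ)/τᵢ with τᵢ = Vᵢ/Q.
τ₁ = 38.96/1.391 = 28.0086 min; τ₂ = 21.73/1.391 = 15.6219 min.
Tank 1: C₁ = C_in(1 − e^(−t/τ₁)). Tank 2 (τ₁ ≠ τ₂): C₂ = C_in[1 − (τ₁ e^(−t/τ₁) − τ₂ e^(−t/τ₂))/(τ₁ − τ₂)].
At t = 78.80: e^(−t/τ₁) = 0.0599995, e^(−t/τ₂) = 0.00644652.
C₂ = 1.878·[1 − (28.0086·0.0599995 − 15.6219·0.00644652)/(12.3868)] = 1.878·0.872461 = 1.63848 g/L.

1.638 g/L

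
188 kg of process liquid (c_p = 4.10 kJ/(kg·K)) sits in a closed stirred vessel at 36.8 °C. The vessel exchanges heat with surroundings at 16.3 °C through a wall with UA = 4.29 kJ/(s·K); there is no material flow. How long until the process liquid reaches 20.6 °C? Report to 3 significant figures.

M c_p dT/dt = −UA(T − T_amb).
τ = M c_p/UA = 179.67 s; T_ss = T_amb = 16.300 °C.
T(t) = T_ss + (T₀ − T_ss)e^(−t/τ); set T = 20.6:
t = −τ ln[(T − T_ss)/(T₀ − T_ss)] = −179.67 · ln(0.20976) = 280.62 s.

281 s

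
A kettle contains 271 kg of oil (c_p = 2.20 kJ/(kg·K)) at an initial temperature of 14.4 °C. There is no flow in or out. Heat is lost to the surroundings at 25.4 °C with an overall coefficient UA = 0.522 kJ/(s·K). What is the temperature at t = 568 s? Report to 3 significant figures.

Energy balance: M c_p dT/dt = −UA(T − T_amb).
dT/dt = (T_ss − T)/τ with T_ss = T_amb = 25.400 °C, τ = M c_p/UA = 271·2.20/0.522 = 1142.1 s.
Solution: T(t) = T_ss + (T₀ − T_ss) e^(−t/τ).
T(568) = 25.400 + (-11.000)·0.60816 = 18.710 °C.

18.7 °C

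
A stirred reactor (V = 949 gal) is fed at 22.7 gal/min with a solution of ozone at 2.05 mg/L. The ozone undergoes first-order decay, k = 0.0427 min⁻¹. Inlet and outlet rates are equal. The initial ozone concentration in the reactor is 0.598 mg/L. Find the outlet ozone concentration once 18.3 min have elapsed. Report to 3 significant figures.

V dC/dt = Q(C_in − C) − k V C.
dC/dt = (Q/V) C_in − (Q/V + k) C; effective rate a = Q/V + k = 0.023920 + 0.0427 = 0.066620 min⁻¹.
C_ss = Q C_in/(Q + kV) = 0.73605 mg/L; C(t) = C_ss + (C₀ − C_ss) e^(−a t).
C(18.3) = 0.73605 + (-0.13805)·e^(−0.066620·18.3) = 0.73605 + (-0.13805)·0.29548 = 0.69526 mg/L.

0.695 mg/L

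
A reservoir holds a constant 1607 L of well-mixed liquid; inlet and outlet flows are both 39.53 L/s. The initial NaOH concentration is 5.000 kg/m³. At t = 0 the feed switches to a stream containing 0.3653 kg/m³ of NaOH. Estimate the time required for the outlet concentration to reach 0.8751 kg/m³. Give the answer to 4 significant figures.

Species balance: V dC/dt = Q(C_in − C) ⇒ τ = V/Q = 40.6527 s.
C(t) = C_in + (C₀ − C_in) e^(−t/τ). Set C = 0.8751 and solve for t:
e^(−t/τ) = (C − C_in)/(C₀ − C_in) = (0.8751 − 0.3653)/(5.000 − 0.3653) = 0.109996
t = −τ ln(…) = 40.6527 × 2.20731 = 89.7330 s.

89.73 s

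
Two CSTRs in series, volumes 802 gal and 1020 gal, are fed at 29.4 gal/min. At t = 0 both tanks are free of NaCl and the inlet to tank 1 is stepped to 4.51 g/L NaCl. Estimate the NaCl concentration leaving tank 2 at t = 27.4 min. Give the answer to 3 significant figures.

Time constants: τᵢ = Vᵢ/Q for each well-mixed tank.
τ₁ = 802/29.4 = 27.279 min; τ₂ = 1020/29.4 = 34.694 min.
Solving the cascade with C₁(0)=C₂(0)=0 gives C₂(t) = C_in[1 − (τ₁ e^(−t/τ₁) − τ₂ e^(−t/τ₂))/(τ₁ − τ₂)].
At t = 27.4: e^(−t/τ₁) = 0.36625, e^(−t/τ₂) = 0.45395.
C₂ = 4.51·[1 − (27.279·0.36625 − 34.694·0.45395)/(-7.4150)] = 4.51·0.22340 = 1.0075 g/L.

1.01 g/L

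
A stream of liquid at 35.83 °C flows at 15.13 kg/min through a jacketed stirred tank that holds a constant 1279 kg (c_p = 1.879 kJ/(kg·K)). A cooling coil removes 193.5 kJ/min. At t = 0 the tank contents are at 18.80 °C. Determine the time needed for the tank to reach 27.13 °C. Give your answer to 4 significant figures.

142.5 min

M c_p dT/dt = ṁ c_p (T_in − T) − Q̇.
τ = M/ṁ = 84.5340 min; T_ss = T_in − Q̇/(ṁ c_p) = 29.0236 °C.
T(t) = T_ss + (T₀ − T_ss) e^(−t/τ). Set T = 27.13:
e^(−t/τ) = (27.13 − 29.0236)/(18.80 − 29.0236) = 0.185221
t = −84.5340 · ln(0.185221) = 142.542 min.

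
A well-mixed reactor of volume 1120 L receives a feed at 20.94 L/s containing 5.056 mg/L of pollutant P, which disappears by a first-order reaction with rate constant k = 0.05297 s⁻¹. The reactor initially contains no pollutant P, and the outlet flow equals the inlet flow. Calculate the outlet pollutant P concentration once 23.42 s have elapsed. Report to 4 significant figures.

V dC/dt = Q(C_in − C) − k V C.
dC/dt = (Q/V) C_in − (Q/V + k) C; effective rate a = Q/V + k = 0.0186964 + 0.05297 = 0.0716664 s⁻¹.
C_ss = Q C_in/(Q + kV) = 1.31902 mg/L; C(t) = C_ss + (C₀ − C_ss) e^(−a t).
C(23.42) = 1.31902 + (-1.31902)·e^(−0.0716664·23.42) = 1.31902 + (-1.31902)·0.186667 = 1.07280 mg/L.

1.073 mg/L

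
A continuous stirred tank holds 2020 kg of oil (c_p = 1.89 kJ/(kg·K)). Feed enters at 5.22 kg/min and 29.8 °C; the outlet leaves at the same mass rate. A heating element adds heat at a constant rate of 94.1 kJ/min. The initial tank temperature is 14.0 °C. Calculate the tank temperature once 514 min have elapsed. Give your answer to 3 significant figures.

M c_p dT/dt = ṁ c_p (T_in − T) + Q̇.
τ = M/ṁ = 386.97 min; T_ss = T_in + Q̇/(ṁ c_p) = 29.8 + 94.1/(5.22·1.89) = 39.338 °C.
Solution: T(t) = T_ss + (T₀ − T_ss) e^(−t/τ).
T(514) = 39.338 + (-25.338)·e^(−514/386.97) = 39.338 + (-25.338)·0.26494 = 32.625 °C.

32.6 °C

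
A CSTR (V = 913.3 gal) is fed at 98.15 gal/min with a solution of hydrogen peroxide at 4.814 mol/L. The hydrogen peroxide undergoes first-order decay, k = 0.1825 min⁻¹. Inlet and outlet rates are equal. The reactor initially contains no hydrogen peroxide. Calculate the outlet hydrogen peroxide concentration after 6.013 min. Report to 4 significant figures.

V dC/dt = Q(C_in − C) − k V C.
This is linear with rate a = Q/V + k = 0.289967 min⁻¹.
C_ss = Q C_in/(Q + kV) = 1.78416 mol/L; C(t) = C_ss + (C₀ − C_ss) e^(−a t).
C(6.013) = 1.78416 + (-1.78416)·e^(−0.289967·6.013) = 1.78416 + (-1.78416)·0.174894 = 1.47212 mol/L.

1.472 mol/L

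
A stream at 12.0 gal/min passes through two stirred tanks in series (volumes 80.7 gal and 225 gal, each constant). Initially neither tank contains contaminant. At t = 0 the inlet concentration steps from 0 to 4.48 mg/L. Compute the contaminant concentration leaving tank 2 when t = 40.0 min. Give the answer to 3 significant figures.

Time constants: τᵢ = Vᵢ/Q for each well-mixed tank.
τ₁ = 80.7/12.0 = 6.7250 min; τ₂ = 225/12.0 = 18.750 min.
Tank 1: C₁ = C_in(1 − e^(−t/τ₁)). Tank 2 (τ₁ ≠ τ₂): C₂ = C_in[1 − (τ₁ e^(−t/τ₁) − τ₂ e^(−t/τ₂))/(τ₁ − τ₂)].
At t = 40.0: e^(−t/τ₁) = 0.0026112, e^(−t/τ₂) = 0.11844.
C₂ = 4.48·[1 − (6.7250·0.0026112 − 18.750·0.11844)/(-12.025)] = 4.48·0.81678 = 3.6592 mg/L.

3.66 mg/L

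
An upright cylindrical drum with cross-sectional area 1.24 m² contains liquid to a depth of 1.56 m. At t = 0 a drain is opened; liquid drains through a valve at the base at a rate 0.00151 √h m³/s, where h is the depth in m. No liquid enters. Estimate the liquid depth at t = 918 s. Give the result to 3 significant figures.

0.476 m

Mass balance (ρ constant): A dh/dt = −0.00151 √h.
This is separable: 2 d(√h)/dt = −0.00151/A, so √h = √h₀ − (0.00151/(2A)) t.
√h = √1.56 − 0.00151·918/(2·1.24) = 1.2490 − 0.55894 = 0.69006.
h = 0.69006² = 0.47618 m.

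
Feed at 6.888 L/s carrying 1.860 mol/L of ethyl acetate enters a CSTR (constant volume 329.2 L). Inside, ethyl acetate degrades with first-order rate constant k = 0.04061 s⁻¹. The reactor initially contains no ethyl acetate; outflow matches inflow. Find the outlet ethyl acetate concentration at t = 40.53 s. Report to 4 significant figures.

0.5802 mol/L

V dC/dt = Q(C_in − C) − k V C.
dC/dt = (Q/V) C_in − (Q/V + k) C; effective rate a = Q/V + k = 0.0209235 + 0.04061 = 0.0615335 s⁻¹.
C_ss = Q C_in/(Q + kV) = 0.632463 mol/L; C(t) = C_ss + (C₀ − C_ss) e^(−a t).
C(40.53) = 0.632463 + (-0.632463)·e^(−0.0615335·40.53) = 0.632463 + (-0.632463)·0.0825831 = 0.580232 mol/L.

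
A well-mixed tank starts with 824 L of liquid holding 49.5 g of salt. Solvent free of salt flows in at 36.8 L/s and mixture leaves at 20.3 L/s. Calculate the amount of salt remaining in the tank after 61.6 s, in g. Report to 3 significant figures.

Total volume: dV/dt = Q_in − Q_out = 16.500 L/s, so V(t) = 824 + 16.500 t and V(61.6) = 1840.4 L.
No salt enters, so dm/dt = −Q_out · (m/V).
Separate: dm/m = −Q_out dt/V(t) ⇒ ln(m/m₀) = −(Q_out/(Q_in−Q_out)) ln(V/V₀).
m = m₀ (V₀/V)^(Q_out/(Q_in−Q_out)) = 49.5 × (824/1840.4)^(1.2303) = 18.418 g.

18.4 g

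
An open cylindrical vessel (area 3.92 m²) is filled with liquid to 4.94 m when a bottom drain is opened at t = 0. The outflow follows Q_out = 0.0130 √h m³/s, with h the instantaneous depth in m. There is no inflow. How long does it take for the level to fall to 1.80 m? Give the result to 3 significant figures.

Mass balance (ρ constant): A dh/dt = −0.0130 √h.
Separate and integrate: 2(√h − √h₀) = −(0.0130/A) t.
t = 2A(√h₀ − √h)/0.0130 = 2·3.92·(√4.94 − √1.80)/0.0130
  = 7.8400 × (2.2226 − 1.3416) / 0.0130 = 531.29 s.

531 s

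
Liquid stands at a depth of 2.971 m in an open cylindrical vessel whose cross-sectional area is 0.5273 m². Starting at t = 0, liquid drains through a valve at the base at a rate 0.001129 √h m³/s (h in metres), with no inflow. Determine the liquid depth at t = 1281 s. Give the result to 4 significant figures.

Unsteady balance on liquid volume: A dh/dt = −0.001129 √h.
Separate and integrate: 2(√h − √h₀) = −(0.001129/A) t.
√h = √2.971 − 0.001129·1281/(2·0.5273) = 1.72366 − 1.37137 = 0.352287.
h = 0.352287² = 0.124106 m.

0.1241 m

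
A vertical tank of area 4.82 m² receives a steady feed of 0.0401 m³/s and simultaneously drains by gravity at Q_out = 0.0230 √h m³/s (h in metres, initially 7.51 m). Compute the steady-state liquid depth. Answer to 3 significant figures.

3.04 m

Unsteady balance on liquid volume: A dh/dt = Q_in − 0.0230 √h. At steady state dh/dt = 0:
Q_in = 0.0230 √h_ss ⇒ √h_ss = 0.0401/0.0230 = 1.7435.
h_ss = 1.7435² = 3.0397 m. (Since h₀ = 7.51 m > h_ss, the level will fall toward this value.)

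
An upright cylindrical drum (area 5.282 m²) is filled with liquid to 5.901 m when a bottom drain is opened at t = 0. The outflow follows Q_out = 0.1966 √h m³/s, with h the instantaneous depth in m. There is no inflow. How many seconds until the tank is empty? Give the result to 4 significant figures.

130.5 s

Volume balance on the tank: A dh/dt = −0.1966 √h.
∫ h^(−1/2) dh = −(0.1966/A) ∫ dt, giving 2√h = 2√h₀ − (0.1966/A) t.
Tank is empty when √h = 0: t_empty = 2A√h₀/0.1966.
t_empty = 2·5.282·√5.901/0.1966 = 10.5640·2.42920/0.1966 = 130.529 s.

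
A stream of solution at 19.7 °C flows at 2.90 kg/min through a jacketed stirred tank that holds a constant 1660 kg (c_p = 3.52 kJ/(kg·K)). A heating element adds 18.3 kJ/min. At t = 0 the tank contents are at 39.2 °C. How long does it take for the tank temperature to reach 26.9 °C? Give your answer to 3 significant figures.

Heat balance on the well-mixed liquid: M c_p dT/dt = ṁ c_p (T_in − T) + 18.3.
τ = M/ṁ = 572.41 min; T_ss = T_in + Q̇/(ṁ c_p) = 21.493 °C.
T(t) = T_ss + (T₀ − T_ss) e^(−t/τ). Set T = 26.9:
e^(−t/τ) = (26.9 − 21.493)/(39.2 − 21.493) = 0.30537
t = −572.41 · ln(0.30537) = 679.01 min.

679 min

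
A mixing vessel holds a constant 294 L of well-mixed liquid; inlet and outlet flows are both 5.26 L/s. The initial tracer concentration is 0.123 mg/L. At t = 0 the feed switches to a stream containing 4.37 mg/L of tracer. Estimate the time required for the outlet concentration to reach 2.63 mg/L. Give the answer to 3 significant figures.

49.9 s

Species balance: V dC/dt = Q(C_in − C) ⇒ τ = V/Q = 55.894 s.
C(t) = C_in + (C₀ − C_in) e^(−t/τ). Set C = 2.63 and solve for t:
e^(−t/τ) = (C − C_in)/(C₀ − C_in) = (2.63 − 4.37)/(0.123 − 4.37) = 0.40970
t = −τ ln(…) = 55.894 × 0.89233 = 49.875 s.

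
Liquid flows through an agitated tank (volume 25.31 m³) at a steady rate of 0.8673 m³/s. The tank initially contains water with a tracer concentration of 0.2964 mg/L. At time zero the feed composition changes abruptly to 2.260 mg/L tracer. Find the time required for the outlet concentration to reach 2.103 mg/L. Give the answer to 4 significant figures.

73.72 s

Species balance: V dC/dt = Q(C_in − C) ⇒ τ = V/Q = 29.1825 s.
C(t) = C_in + (C₀ − C_in) e^(−t/τ). Set C = 2.103 and solve for t:
e^(−t/τ) = (C − C_in)/(C₀ − C_in) = (2.103 − 2.260)/(0.2964 − 2.260) = 0.0799552
t = −τ ln(…) = 29.1825 × 2.52629 = 73.7235 s.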